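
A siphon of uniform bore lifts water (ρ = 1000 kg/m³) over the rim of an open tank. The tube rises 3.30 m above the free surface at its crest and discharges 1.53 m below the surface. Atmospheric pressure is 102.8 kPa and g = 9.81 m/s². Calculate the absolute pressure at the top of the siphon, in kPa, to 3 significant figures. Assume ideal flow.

P_top ≈ 55.4 kPa

From the surface to the outlet (both open to atmosphere, surface at rest): v = √(2g·h_out) = √(2·9.81·1.53) = 5.48 m/s.
With constant cross-section the crest speed equals v; applying Bernoulli from the surface up to the crest, P_top = P_atm − ½ρv² − ρg·h_top.
P_top = 102800 − ½·1000·5.48² − 1000·9.81·3.30 = 55400 Pa.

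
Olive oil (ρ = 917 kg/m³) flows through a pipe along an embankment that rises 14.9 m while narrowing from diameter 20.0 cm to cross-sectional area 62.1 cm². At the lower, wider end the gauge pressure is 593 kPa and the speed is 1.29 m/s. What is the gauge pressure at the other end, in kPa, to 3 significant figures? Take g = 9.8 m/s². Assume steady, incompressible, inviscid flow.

Mass conservation (A₁v₁ = A₂v₂) gives v₂ = 1.29 × 314/62.1 = 6.53 m/s.
Bernoulli: P₁ + ½ρv₁² + ρg h₁ = P₂ + ½ρv₂² + ρg h₂, so P₂ = P₁ + ½ρ(v₁² − v₂²) − ρg(h₂ − h₁).
P₂ = 593000 + ½·917·(1.29² − 6.53²) − 917·9.8·(+14.9) = 593000 + (-18800) − (134000) = 440000 Pa.

P₂ ≈ 440 kPa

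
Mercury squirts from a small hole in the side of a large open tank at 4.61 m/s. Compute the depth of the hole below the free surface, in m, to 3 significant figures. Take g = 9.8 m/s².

For a small hole in a large open tank, ½v² = gh, giving h = v²/(2g).
h = 4.61²/(2·9.8) = 21.3/19.60 = 1.08 m.

h ≈ 1.08 m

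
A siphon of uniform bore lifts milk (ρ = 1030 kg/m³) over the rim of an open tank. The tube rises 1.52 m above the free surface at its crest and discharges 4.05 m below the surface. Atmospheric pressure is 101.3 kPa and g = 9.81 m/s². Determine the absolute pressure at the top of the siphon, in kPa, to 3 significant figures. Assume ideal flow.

P_top ≈ 45.0 kPa

The outlet speed comes from Torricelli: v = √(2g·4.05) = 8.91 m/s.
Continuity keeps v the same throughout the tube; from surface to crest, P_atm + 0 = P_top + ½ρv² + ρg·h_top.
P_top = 101300 − ½·1030·8.91² − 1030·9.81·1.52 = 45000 Pa.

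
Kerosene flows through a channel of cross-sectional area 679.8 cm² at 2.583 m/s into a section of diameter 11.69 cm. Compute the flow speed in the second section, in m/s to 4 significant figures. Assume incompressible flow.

v₂ ≈ 16.36 m/s

By continuity, v₂ = v₁·A₁/A₂ = 2.583·(679.8/107.3) = 16.36 m/s.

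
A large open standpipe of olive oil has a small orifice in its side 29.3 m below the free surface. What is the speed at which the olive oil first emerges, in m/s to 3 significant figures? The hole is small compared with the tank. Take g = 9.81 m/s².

With the surface at rest and both surface and jet at atmospheric pressure, Bernoulli gives ρg h = ½ρv², so v = √(2gh) = √(2·9.81·29.3) = 24.0 m/s.

24.0 m/s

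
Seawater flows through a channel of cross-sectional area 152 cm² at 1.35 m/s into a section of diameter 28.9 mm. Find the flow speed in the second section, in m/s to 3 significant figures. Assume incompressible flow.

v₂ ≈ 31.3 m/s

By continuity, v₂ = v₁·A₁/A₂ = 1.35·(152/6.56) = 31.3 m/s.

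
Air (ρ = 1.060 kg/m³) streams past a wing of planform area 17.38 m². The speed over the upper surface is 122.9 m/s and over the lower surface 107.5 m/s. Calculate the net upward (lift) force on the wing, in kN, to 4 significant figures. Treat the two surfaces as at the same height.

With equal heights on the two surfaces, Bernoulli gives P_lower − P_upper = ½ρ(v_upper² − v_lower²).
ΔP = ½·1.060·(122.9² − 107.5²) = 1881 Pa.
Lift = ΔP · A = 1881 × 17.38 = 32680 N.

32.68 kN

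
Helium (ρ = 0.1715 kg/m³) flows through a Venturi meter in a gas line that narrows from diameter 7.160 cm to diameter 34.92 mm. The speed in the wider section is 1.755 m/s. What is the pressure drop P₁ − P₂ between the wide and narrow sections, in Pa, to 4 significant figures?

Mass conservation (A₁v₁ = A₂v₂) gives v₂ = 1.755 × 40.26/9.577 = 7.378 m/s.
The pipe is horizontal, so Bernoulli reduces to P₁ + ½ρv₁² = P₂ + ½ρv₂².
P₁ − P₂ = ½·0.1715·(7.378² − 1.755²) = ½·0.1715·51.36 = 4.404 Pa.

4.404 Pa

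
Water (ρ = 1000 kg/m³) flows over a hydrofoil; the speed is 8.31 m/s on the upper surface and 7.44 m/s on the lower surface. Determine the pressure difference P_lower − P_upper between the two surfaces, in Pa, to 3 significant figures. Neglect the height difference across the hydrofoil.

The pressure is lower where the speed is higher: ΔP = ½ρ(v_up² − v_low²).
ΔP = ½·1000·(8.31² − 7.44²) = 6850 Pa.

ΔP ≈ 6850 Pa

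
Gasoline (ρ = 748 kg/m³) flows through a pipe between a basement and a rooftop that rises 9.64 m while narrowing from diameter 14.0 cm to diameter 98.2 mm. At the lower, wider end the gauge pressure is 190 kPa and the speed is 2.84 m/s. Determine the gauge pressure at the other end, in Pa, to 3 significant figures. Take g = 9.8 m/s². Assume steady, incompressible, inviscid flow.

P₂ ≈ 110000 Pa

By continuity, v₂ = v₁·A₁/A₂ = 2.84·(154/75.7) = 5.77 m/s.
Applying Bernoulli between the two ends and solving for P₂: P₂ = P₁ + ½ρ(v₁² − v₂²) − ρgΔh.
P₂ = 190000 + ½·748·(2.84² − 5.77²) − 748·9.8·(+9.64) = 190000 + (-9450) − (70700) = 110000 Pa.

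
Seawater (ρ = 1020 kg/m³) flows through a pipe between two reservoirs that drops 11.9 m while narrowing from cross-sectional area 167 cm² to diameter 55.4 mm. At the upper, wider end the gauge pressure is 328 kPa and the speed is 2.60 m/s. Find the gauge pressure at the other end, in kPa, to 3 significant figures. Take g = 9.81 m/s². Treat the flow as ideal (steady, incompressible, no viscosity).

P₂ = 285 kPa

By continuity, v₂ = v₁·A₁/A₂ = 2.60·(167/24.1) = 18.0 m/s.
Energy conservation along the streamline gives P₂ = P₁ − ½ρ(v₂² − v₁²) − ρg(h₂ − h₁).
P₂ = 328000 + ½·1020·(2.60² − 18.0²) − 1020·9.81·(−11.9) = 328000 + (-162000) − (-119000) = 285000 Pa.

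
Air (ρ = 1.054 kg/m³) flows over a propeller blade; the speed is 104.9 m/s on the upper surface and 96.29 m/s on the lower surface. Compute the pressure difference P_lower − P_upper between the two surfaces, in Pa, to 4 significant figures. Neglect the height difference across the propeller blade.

The pressure is lower where the speed is higher: ΔP = ½ρ(v_up² − v_low²).
ΔP = ½·1.054·(104.9² − 96.29²) = 912.9 Pa.

ΔP = 912.9 Pa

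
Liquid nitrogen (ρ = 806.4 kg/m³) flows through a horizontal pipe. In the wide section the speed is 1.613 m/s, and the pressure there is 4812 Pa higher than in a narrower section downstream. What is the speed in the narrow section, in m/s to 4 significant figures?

Horizontal Bernoulli: P₁ + ½ρv₁² = P₂ + ½ρv₂², so v₂² = v₁² + 2(P₁ − P₂)/ρ.
v₂ = √(1.613² + 2·4812/806.4) = √(2.602 + 11.93) = 3.813 m/s.

v₂ ≈ 3.813 m/s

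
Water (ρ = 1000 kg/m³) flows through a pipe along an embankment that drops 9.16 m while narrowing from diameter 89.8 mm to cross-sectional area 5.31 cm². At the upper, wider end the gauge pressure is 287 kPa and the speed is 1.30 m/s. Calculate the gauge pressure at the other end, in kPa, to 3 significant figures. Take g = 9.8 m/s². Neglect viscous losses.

The volume flow rate is constant, so v₂ = (A₁/A₂)v₁ = (63.3/5.31)·1.30 = 15.5 m/s.
Bernoulli: P₁ + ½ρv₁² + ρg h₁ = P₂ + ½ρv₂² + ρg h₂, so P₂ = P₁ + ½ρ(v₁² − v₂²) − ρg(h₂ − h₁).
P₂ = 287000 + ½·1000·(1.30² − 15.5²) − 1000·9.8·(−9.16) = 287000 + (-119000) − (-89800) = 257000 Pa.

257 kPa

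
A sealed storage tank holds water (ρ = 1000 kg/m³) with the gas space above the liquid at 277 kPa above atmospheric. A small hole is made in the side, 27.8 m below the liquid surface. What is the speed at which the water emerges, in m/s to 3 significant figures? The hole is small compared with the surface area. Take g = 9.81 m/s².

Take point 1 at the surface (v₁ ≈ 0) and point 2 at the hole (at atmospheric pressure). Bernoulli: P₁ + ρg h = P_atm + ½ρv₂².
With P₁ − P_atm = 277000 Pa, v₂ = √(2gh + 2ΔP/ρ) = √(2·9.81·27.8 + 2·277000/1000) = 33.2 m/s.

33.2 m/s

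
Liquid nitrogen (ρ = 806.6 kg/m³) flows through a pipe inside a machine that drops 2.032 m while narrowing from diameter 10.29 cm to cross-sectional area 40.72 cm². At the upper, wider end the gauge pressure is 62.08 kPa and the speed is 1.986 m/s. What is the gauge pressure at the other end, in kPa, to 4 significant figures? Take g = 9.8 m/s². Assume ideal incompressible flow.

Mass conservation (A₁v₁ = A₂v₂) gives v₂ = 1.986 × 83.16/40.72 = 4.056 m/s.
Energy conservation along the streamline gives P₂ = P₁ − ½ρ(v₂² − v₁²) − ρg(h₂ − h₁).
P₂ = 62080 + ½·806.6·(1.986² − 4.056²) − 806.6·9.8·(−2.032) = 62080 + (-5044) − (-16060) = 73100 Pa.

P₂ = 73.10 kPa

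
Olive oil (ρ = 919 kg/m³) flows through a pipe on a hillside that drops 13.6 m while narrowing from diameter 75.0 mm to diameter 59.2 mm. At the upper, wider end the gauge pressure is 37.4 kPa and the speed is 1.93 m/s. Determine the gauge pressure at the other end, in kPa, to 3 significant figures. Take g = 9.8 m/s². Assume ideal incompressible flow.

P₂ = 157 kPa

Mass conservation (A₁v₁ = A₂v₂) gives v₂ = 1.93 × 44.2/27.5 = 3.10 m/s.
Energy conservation along the streamline gives P₂ = P₁ − ½ρ(v₂² − v₁²) − ρg(h₂ − h₁).
P₂ = 37400 + ½·919·(1.93² − 3.10²) − 919·9.8·(−13.6) = 37400 + (-2700) − (-122000) = 157000 Pa.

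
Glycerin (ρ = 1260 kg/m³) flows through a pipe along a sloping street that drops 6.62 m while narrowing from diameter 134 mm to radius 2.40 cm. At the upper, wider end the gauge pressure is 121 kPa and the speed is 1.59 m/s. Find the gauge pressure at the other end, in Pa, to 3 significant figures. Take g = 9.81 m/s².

Mass conservation (A₁v₁ = A₂v₂) gives v₂ = 1.59 × 141/18.1 = 12.4 m/s.
Bernoulli: P₁ + ½ρv₁² + ρg h₁ = P₂ + ½ρv₂² + ρg h₂, so P₂ = P₁ + ½ρ(v₁² − v₂²) − ρg(h₂ − h₁).
P₂ = 121000 + ½·1260·(1.59² − 12.4²) − 1260·9.81·(−6.62) = 121000 + (-95100) − (-81800) = 108000 Pa.

108000 Pa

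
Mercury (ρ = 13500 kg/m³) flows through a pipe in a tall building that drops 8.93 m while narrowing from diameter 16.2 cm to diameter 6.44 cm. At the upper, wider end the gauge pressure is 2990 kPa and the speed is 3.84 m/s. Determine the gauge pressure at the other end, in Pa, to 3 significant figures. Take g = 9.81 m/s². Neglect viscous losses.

By continuity, v₂ = v₁·A₁/A₂ = 3.84·(206/32.6) = 24.3 m/s.
Energy conservation along the streamline gives P₂ = P₁ − ½ρ(v₂² − v₁²) − ρg(h₂ − h₁).
P₂ = 2990000 + ½·13500·(3.84² − 24.3²) − 13500·9.81·(−8.93) = 2990000 + (-3890000) − (-1180000) = 287000 Pa.

P₂ ≈ 287000 Pa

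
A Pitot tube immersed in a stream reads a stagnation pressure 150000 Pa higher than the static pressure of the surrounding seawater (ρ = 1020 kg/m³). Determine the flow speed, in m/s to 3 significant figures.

The dynamic pressure equals the rise in static pressure at the stagnation point: ΔP = ½ρv².
v = √(2ΔP/ρ) = √(2·150000/1020) = 17.1 m/s.

v ≈ 17.1 m/s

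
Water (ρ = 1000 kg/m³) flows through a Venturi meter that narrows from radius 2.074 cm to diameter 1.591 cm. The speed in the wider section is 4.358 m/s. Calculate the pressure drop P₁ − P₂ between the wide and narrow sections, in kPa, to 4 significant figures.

ΔP ≈ 429.3 kPa

The volume flow rate is constant, so v₂ = (A₁/A₂)v₁ = (13.51/1.988)·4.358 = 29.62 m/s.
The pipe is horizontal, so Bernoulli reduces to P₁ + ½ρv₁² = P₂ + ½ρv₂².
P₁ − P₂ = ½·1000·(29.62² − 4.358²) = ½·1000·858.5 = 429300 Pa.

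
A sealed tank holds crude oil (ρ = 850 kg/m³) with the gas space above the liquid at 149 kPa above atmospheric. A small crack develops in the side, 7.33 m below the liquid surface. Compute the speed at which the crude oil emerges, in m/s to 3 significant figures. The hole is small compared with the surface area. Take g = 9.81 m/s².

Take point 1 at the surface (v₁ ≈ 0) and point 2 at the hole (at atmospheric pressure). Bernoulli: P₁ + ρg h = P_atm + ½ρv₂².
With P₁ − P_atm = 149000 Pa, v₂ = √(2gh + 2ΔP/ρ) = √(2·9.81·7.33 + 2·149000/850) = 22.2 m/s.

v ≈ 22.2 m/s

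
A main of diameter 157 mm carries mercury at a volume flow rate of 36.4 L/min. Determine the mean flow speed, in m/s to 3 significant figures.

v ≈ 0.0313 m/s

Q = 36.4 L/min = 0.000607 m³/s.
v = Q/A = 0.000607 / 0.0194 = 0.0313 m/s.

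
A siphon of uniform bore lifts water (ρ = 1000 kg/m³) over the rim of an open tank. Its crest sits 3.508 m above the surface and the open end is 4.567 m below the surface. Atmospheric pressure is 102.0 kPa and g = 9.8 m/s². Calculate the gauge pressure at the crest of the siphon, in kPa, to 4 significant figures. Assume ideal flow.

From the surface to the outlet (both open to atmosphere, surface at rest): v = √(2g·h_out) = √(2·9.8·4.567) = 9.461 m/s.
With constant cross-section the crest speed equals v; applying Bernoulli from the surface up to the crest, P_top = P_atm − ½ρv² − ρg·h_top.
P_top = 102000 − ½·1000·9.461² − 1000·9.8·3.508 = 22860 Pa. So P_gauge = P_top − P_atm = -79140 Pa.

P_gauge ≈ -79.14 kPa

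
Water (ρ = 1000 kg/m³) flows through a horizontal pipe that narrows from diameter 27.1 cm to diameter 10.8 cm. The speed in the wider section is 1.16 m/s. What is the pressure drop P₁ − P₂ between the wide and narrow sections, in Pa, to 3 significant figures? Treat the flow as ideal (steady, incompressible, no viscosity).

By continuity, v₂ = v₁·A₁/A₂ = 1.16·(577/91.6) = 7.30 m/s.
Bernoulli (h₁ = h₂): P₁ − P₂ = ½ρ(v₂² − v₁²).
P₁ − P₂ = ½·1000·(7.30² − 1.16²) = ½·1000·52.0 = 26000 Pa.

26000 Pa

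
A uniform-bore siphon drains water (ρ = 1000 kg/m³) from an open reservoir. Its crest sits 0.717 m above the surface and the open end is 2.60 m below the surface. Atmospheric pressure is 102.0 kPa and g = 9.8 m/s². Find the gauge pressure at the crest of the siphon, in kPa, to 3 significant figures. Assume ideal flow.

From the surface to the outlet (both open to atmosphere, surface at rest): v = √(2g·h_out) = √(2·9.8·2.60) = 7.14 m/s.
The bore is uniform, so the speed at the crest is the same v. Bernoulli surface→crest: P_atm = P_top + ½ρv² + ρg·h_top.
P_top = 102000 − ½·1000·7.14² − 1000·9.8·0.717 = 69500 Pa. So P_gauge = P_top − P_atm = -32500 Pa.

P_gauge ≈ -32.5 kPa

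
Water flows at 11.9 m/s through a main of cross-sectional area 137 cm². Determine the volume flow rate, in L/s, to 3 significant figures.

Q = A·v = 0.0137 m² × 11.9 m/s = 0.163 m³/s.
Converting: 0.163 m³/s × 1000 = 163 L/s.

163 L/s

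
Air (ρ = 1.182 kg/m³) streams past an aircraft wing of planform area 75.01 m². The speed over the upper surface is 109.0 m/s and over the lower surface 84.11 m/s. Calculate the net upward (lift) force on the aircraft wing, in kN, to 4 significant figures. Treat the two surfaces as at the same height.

F ≈ 213.1 kN

With equal heights on the two surfaces, Bernoulli gives P_lower − P_upper = ½ρ(v_upper² − v_lower²).
ΔP = ½·1.182·(109.0² − 84.11²) = 2841 Pa.
Lift = ΔP · A = 2841 × 75.01 = 213100 N.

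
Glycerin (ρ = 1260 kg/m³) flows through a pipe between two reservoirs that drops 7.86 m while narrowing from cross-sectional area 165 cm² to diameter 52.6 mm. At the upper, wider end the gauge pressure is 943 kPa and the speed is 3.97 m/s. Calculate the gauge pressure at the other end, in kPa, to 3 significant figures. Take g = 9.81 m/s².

478 kPa

Mass conservation (A₁v₁ = A₂v₂) gives v₂ = 3.97 × 165/21.7 = 30.1 m/s.
Energy conservation along the streamline gives P₂ = P₁ − ½ρ(v₂² − v₁²) − ρg(h₂ − h₁).
P₂ = 943000 + ½·1260·(3.97² − 30.1²) − 1260·9.81·(−7.86) = 943000 + (-563000) − (-97200) = 478000 Pa.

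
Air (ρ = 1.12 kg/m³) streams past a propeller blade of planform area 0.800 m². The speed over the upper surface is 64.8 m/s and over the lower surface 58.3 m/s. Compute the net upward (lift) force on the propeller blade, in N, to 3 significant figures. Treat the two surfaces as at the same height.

358 N

From P + ½ρv² = const at equal height, P_low − P_up = ½ρ(v_up² − v_low²).
ΔP = ½·1.12·(64.8² − 58.3²) = 448 Pa.
Lift = ΔP · A = 448 × 0.800 = 358 N.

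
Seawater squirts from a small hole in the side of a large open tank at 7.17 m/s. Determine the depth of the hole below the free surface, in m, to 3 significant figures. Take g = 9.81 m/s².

2.62 m

Torricelli: v = √(2gh), so h = v²/(2g).
h = 7.17²/(2·9.81) = 51.4/19.62 = 2.62 m.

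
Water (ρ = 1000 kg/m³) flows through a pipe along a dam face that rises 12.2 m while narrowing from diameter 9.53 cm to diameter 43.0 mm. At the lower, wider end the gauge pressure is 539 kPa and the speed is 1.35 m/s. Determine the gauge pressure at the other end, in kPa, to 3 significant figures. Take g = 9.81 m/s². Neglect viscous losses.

P₂ ≈ 398 kPa

Mass conservation (A₁v₁ = A₂v₂) gives v₂ = 1.35 × 71.3/14.5 = 6.63 m/s.
Applying Bernoulli between the two ends and solving for P₂: P₂ = P₁ + ½ρ(v₁² − v₂²) − ρgΔh.
P₂ = 539000 + ½·1000·(1.35² − 6.63²) − 1000·9.81·(+12.2) = 539000 + (-21100) − (120000) = 398000 Pa.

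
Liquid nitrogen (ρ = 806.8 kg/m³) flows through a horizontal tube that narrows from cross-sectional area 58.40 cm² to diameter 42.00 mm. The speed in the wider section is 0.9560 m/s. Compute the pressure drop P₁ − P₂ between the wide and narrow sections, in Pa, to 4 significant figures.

Mass conservation (A₁v₁ = A₂v₂) gives v₂ = 0.9560 × 58.40/13.85 = 4.030 m/s.
The pipe is horizontal, so Bernoulli reduces to P₁ + ½ρv₁² = P₂ + ½ρv₂².
P₁ − P₂ = ½·806.8·(4.030² − 0.9560²) = ½·806.8·15.33 = 6182 Pa.

6182 Pa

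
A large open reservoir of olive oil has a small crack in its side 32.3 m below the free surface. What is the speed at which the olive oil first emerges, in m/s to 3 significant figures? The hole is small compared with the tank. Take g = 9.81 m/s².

Bernoulli from surface to hole (P equal, v_surface ≈ 0): v = √(2gh) = √(2×9.81×32.3) = 25.2 m/s.

v ≈ 25.2 m/s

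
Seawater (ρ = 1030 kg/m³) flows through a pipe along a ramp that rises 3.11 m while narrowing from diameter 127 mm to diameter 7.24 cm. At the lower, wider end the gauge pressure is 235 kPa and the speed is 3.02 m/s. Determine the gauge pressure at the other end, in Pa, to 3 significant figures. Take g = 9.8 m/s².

P₂ = 164000 Pa

Mass conservation (A₁v₁ = A₂v₂) gives v₂ = 3.02 × 127/41.2 = 9.29 m/s.
Energy conservation along the streamline gives P₂ = P₁ − ½ρ(v₂² − v₁²) − ρg(h₂ − h₁).
P₂ = 235000 + ½·1030·(3.02² − 9.29²) − 1030·9.8·(+3.11) = 235000 + (-39800) − (31400) = 164000 Pa.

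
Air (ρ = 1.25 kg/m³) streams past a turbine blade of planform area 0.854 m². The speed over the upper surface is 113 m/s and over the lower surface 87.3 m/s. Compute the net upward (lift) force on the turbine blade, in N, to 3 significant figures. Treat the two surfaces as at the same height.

F ≈ 2750 N

The faster flow above has the lower pressure; Bernoulli (same height) gives ΔP = ½ρ(v_up² − v_low²).
ΔP = ½·1.25·(113² − 87.3²) = 3220 Pa.
Lift = ΔP · A = 3220 × 0.854 = 2750 N.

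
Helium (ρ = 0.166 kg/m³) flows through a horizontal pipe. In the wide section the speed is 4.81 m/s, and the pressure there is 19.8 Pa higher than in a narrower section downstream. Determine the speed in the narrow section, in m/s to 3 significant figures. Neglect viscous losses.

16.2 m/s

Along the level pipe P + ½ρv² is conserved, hence v₂² = v₁² + 2(P₁ − P₂)/ρ.
v₂ = √(4.81² + 2·19.8/0.166) = √(23.1 + 239) = 16.2 m/s.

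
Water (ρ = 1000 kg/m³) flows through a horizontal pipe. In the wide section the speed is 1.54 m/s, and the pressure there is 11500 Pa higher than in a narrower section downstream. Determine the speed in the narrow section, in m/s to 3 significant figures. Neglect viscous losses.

Horizontal Bernoulli: P₁ + ½ρv₁² = P₂ + ½ρv₂², so v₂² = v₁² + 2(P₁ − P₂)/ρ.
v₂ = √(1.54² + 2·11500/1000) = √(2.37 + 23.0) = 5.04 m/s.

v₂ ≈ 5.04 m/s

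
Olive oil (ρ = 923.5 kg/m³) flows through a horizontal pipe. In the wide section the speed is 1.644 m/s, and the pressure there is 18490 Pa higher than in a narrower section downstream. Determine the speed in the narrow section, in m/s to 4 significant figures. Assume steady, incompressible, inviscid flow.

Along the level pipe P + ½ρv² is conserved, hence v₂² = v₁² + 2(P₁ − P₂)/ρ.
v₂ = √(1.644² + 2·18490/923.5) = √(2.703 + 40.04) = 6.538 m/s.

v₂ ≈ 6.538 m/s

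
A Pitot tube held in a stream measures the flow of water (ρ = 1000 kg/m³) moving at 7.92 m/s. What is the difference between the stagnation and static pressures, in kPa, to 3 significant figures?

Bernoulli between the free stream and the stagnation point: ½ρv² = P_stag − P_static.
ΔP = ½·1000·7.92² = 31400 Pa.

31.4 kPa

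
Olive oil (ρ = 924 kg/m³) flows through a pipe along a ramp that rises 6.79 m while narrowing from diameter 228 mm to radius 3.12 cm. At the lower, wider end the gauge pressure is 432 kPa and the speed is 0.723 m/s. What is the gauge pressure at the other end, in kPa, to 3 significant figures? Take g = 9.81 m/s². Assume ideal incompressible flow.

328 kPa

Mass conservation (A₁v₁ = A₂v₂) gives v₂ = 0.723 × 408/30.6 = 9.65 m/s.
Bernoulli: P₁ + ½ρv₁² + ρg h₁ = P₂ + ½ρv₂² + ρg h₂, so P₂ = P₁ + ½ρ(v₁² − v₂²) − ρg(h₂ − h₁).
P₂ = 432000 + ½·924·(0.723² − 9.65²) − 924·9.81·(+6.79) = 432000 + (-42800) − (61500) = 328000 Pa.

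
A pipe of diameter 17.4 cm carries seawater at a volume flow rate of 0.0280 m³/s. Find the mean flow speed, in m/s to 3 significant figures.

v ≈ 1.18 m/s

Q = 0.0280 m³/s = 0.0280 m³/s.
v = Q/A = 0.0280 / 0.0238 = 1.18 m/s.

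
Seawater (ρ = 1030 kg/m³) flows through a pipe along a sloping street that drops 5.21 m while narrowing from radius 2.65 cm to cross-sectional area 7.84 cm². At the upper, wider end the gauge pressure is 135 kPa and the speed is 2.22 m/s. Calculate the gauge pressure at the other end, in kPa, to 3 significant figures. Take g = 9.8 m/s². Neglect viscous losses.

The volume flow rate is constant, so v₂ = (A₁/A₂)v₁ = (22.1/7.84)·2.22 = 6.25 m/s.
Applying Bernoulli between the two ends and solving for P₂: P₂ = P₁ + ½ρ(v₁² − v₂²) − ρgΔh.
P₂ = 135000 + ½·1030·(2.22² − 6.25²) − 1030·9.8·(−5.21) = 135000 + (-17600) − (-52600) = 170000 Pa.

P₂ ≈ 170 kPa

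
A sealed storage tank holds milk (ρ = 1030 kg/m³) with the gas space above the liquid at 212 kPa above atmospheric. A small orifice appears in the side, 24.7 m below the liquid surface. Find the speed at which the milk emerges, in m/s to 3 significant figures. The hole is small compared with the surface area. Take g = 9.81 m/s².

v ≈ 29.9 m/s

Take point 1 at the surface (v₁ ≈ 0) and point 2 at the hole (at atmospheric pressure). Bernoulli: P₁ + ρg h = P_atm + ½ρv₂².
With P₁ − P_atm = 212000 Pa, v₂ = √(2gh + 2ΔP/ρ) = √(2·9.81·24.7 + 2·212000/1030) = 29.9 m/s.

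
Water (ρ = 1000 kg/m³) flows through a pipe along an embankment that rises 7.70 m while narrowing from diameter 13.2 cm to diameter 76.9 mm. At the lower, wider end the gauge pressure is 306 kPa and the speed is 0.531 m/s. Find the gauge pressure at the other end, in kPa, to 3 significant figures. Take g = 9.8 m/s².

229 kPa

The volume flow rate is constant, so v₂ = (A₁/A₂)v₁ = (137/46.4)·0.531 = 1.56 m/s.
Energy conservation along the streamline gives P₂ = P₁ − ½ρ(v₂² − v₁²) − ρg(h₂ − h₁).
P₂ = 306000 + ½·1000·(0.531² − 1.56²) − 1000·9.8·(+7.70) = 306000 + (-1080) − (75500) = 229000 Pa.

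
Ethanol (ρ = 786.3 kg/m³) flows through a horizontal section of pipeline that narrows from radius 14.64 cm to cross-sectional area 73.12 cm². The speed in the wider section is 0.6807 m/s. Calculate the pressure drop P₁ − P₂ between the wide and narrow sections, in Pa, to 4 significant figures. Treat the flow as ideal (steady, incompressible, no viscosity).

ΔP = 15270 Pa

Mass conservation (A₁v₁ = A₂v₂) gives v₂ = 0.6807 × 673.3/73.12 = 6.268 m/s.
Bernoulli (h₁ = h₂): P₁ − P₂ = ½ρ(v₂² − v₁²).
P₁ − P₂ = ½·786.3·(6.268² − 0.6807²) = ½·786.3·38.83 = 15270 Pa.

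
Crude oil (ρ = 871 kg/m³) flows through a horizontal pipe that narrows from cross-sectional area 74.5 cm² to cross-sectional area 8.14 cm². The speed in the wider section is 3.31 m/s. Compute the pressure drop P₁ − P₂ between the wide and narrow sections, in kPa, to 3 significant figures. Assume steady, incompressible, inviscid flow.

ΔP = 395 kPa

Continuity gives A₁v₁ = A₂v₂, so v₂ = (74.5 cm²)/(8.14 cm²) × 3.31 m/s = 30.3 m/s.
With no height change, Bernoulli's equation is P₁ + ½ρv₁² = P₂ + ½ρv₂².
P₁ − P₂ = ½·871·(30.3² − 3.31²) = ½·871·907 = 395000 Pa.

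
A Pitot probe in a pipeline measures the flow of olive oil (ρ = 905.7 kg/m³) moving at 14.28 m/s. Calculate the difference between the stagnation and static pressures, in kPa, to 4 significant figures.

ΔP = 92.34 kPa

Bernoulli between the free stream and the stagnation point: ½ρv² = P_stag − P_static.
ΔP = ½·905.7·14.28² = 92340 Pa.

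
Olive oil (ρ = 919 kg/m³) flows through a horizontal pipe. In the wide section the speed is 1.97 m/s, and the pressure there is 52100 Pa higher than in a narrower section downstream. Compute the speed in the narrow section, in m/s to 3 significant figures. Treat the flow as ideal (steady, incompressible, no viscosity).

Along the level pipe P + ½ρv² is conserved, hence v₂² = v₁² + 2(P₁ − P₂)/ρ.
v₂ = √(1.97² + 2·52100/919) = √(3.88 + 113) = 10.8 m/s.

v₂ = 10.8 m/s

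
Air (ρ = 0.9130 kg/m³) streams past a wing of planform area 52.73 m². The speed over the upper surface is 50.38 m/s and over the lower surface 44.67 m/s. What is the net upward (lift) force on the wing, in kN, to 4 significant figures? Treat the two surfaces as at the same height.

From P + ½ρv² = const at equal height, P_low − P_up = ½ρ(v_up² − v_low²).
ΔP = ½·0.9130·(50.38² − 44.67²) = 247.8 Pa.
Lift = ΔP · A = 247.8 × 52.73 = 13060 N.

F = 13.06 kN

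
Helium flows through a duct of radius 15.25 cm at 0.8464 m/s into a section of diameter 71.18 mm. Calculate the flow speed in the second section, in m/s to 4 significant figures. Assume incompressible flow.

By continuity, v₂ = v₁·A₁/A₂ = 0.8464·(730.6/39.79) = 15.54 m/s.

v₂ ≈ 15.54 m/s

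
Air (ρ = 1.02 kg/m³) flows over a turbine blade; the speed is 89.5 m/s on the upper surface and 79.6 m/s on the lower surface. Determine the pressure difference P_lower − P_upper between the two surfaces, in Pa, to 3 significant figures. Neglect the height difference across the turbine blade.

ΔP ≈ 854 Pa

Bernoulli (same height): P_lower − P_upper = ½ρ(v_upper² − v_lower²).
ΔP = ½·1.02·(89.5² − 79.6²) = 854 Pa.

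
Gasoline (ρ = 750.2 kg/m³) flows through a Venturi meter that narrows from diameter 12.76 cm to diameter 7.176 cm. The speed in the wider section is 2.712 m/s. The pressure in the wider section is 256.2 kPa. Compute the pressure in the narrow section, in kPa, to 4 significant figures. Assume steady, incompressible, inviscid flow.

Continuity gives A₁v₁ = A₂v₂, so v₂ = (127.9 cm²)/(40.44 cm²) × 2.712 m/s = 8.575 m/s.
The pipe is horizontal, so Bernoulli reduces to P₁ + ½ρv₁² = P₂ + ½ρv₂².
P₂ = P₁ − ½ρ(v₂² − v₁²) = 256200 − ½·750.2·(8.575² − 2.712²) = 256200 − 24820 = 231400 Pa.

P₂ = 231.4 kPa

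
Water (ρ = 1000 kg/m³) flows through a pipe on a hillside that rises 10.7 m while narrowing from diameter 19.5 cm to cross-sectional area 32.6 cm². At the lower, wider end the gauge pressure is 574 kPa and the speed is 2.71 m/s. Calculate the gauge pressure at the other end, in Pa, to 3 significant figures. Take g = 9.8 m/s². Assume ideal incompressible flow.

The volume flow rate is constant, so v₂ = (A₁/A₂)v₁ = (299/32.6)·2.71 = 24.8 m/s.
Energy conservation along the streamline gives P₂ = P₁ − ½ρ(v₂² − v₁²) − ρg(h₂ − h₁).
P₂ = 574000 + ½·1000·(2.71² − 24.8²) − 1000·9.8·(+10.7) = 574000 + (-304000) − (105000) = 165000 Pa.

P₂ = 165000 Pa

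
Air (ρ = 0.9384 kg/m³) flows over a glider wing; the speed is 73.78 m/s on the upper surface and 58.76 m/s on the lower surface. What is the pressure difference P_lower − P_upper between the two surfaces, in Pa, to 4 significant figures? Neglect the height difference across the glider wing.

ΔP = 934.1 Pa

The pressure is lower where the speed is higher: ΔP = ½ρ(v_up² − v_low²).
ΔP = ½·0.9384·(73.78² − 58.76²) = 934.1 Pa.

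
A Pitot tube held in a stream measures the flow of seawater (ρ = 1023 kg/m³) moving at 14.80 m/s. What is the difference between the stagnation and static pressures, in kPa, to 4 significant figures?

Bernoulli between the free stream and the stagnation point: ½ρv² = P_stag − P_static.
ΔP = ½·1023·14.80² = 112000 Pa.

ΔP ≈ 112.0 kPa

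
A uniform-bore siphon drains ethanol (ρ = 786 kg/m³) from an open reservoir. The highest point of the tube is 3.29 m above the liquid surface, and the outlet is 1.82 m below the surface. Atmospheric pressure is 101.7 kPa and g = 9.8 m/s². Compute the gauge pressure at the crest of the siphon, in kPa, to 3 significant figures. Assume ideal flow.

P_gauge ≈ -39.4 kPa

The outlet speed comes from Torricelli: v = √(2g·1.82) = 5.97 m/s.
Continuity keeps v the same throughout the tube; from surface to crest, P_atm + 0 = P_top + ½ρv² + ρg·h_top.
P_top = 101700 − ½·786·5.97² − 786·9.8·3.29 = 62300 Pa. So P_gauge = P_top − P_atm = -39400 Pa.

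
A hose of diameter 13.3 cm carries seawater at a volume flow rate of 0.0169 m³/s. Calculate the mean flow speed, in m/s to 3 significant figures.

Q = 0.0169 m³/s = 0.0169 m³/s.
v = Q/A = 0.0169 / 0.0139 = 1.22 m/s.

1.22 m/s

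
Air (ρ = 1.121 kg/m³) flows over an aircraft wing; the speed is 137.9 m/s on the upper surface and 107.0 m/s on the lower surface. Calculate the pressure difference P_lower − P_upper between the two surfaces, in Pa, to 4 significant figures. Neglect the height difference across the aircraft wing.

ΔP ≈ 4242 Pa

The pressure is lower where the speed is higher: ΔP = ½ρ(v_up² − v_low²).
ΔP = ½·1.121·(137.9² − 107.0²) = 4242 Pa.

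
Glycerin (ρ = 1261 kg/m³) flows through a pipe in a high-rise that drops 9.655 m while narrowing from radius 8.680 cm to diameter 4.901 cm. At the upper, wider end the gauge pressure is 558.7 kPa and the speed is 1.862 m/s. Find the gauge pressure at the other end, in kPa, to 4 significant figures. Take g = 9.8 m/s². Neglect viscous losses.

P₂ ≈ 336.1 kPa

The volume flow rate is constant, so v₂ = (A₁/A₂)v₁ = (236.7/18.87)·1.862 = 23.36 m/s.
Applying Bernoulli between the two ends and solving for P₂: P₂ = P₁ + ½ρ(v₁² − v₂²) − ρgΔh.
P₂ = 558700 + ½·1261·(1.862² − 23.36²) − 1261·9.8·(−9.655) = 558700 + (-341900) − (-119300) = 336100 Pa.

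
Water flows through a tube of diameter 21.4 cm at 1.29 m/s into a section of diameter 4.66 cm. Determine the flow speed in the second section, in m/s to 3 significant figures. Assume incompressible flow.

v₂ ≈ 27.2 m/s

By continuity, v₂ = v₁·A₁/A₂ = 1.29·(360/17.1) = 27.2 m/s.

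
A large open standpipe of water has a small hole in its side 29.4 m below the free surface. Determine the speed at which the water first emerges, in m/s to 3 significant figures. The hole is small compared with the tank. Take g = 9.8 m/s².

The surface is effectively still and both ends are open, so ½v² = gh and v = √(2·9.8·29.4) = 24.0 m/s.

v = 24.0 m/s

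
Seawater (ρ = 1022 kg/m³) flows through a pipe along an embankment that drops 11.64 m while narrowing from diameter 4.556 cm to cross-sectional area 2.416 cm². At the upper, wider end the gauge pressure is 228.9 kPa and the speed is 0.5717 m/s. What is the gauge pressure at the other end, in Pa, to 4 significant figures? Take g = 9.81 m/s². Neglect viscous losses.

Continuity gives A₁v₁ = A₂v₂, so v₂ = (16.30 cm²)/(2.416 cm²) × 0.5717 m/s = 3.858 m/s.
Bernoulli: P₁ + ½ρv₁² + ρg h₁ = P₂ + ½ρv₂² + ρg h₂, so P₂ = P₁ + ½ρ(v₁² − v₂²) − ρg(h₂ − h₁).
P₂ = 228900 + ½·1022·(0.5717² − 3.858²) − 1022·9.81·(−11.64) = 228900 + (-7438) − (-116700) = 338200 Pa.

P₂ = 338200 Pa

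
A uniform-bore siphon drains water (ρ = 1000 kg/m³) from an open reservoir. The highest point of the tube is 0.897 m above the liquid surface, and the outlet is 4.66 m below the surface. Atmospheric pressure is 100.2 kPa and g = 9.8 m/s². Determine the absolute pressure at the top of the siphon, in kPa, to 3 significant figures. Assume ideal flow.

P_top ≈ 45.7 kPa

The outlet speed comes from Torricelli: v = √(2g·4.66) = 9.56 m/s.
With constant cross-section the crest speed equals v; applying Bernoulli from the surface up to the crest, P_top = P_atm − ½ρv² − ρg·h_top.
P_top = 100200 − ½·1000·9.56² − 1000·9.8·0.897 = 45700 Pa.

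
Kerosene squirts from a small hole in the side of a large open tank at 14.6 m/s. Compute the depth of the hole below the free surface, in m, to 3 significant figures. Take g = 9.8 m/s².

10.9 m

For a small hole in a large open tank, ½v² = gh, giving h = v²/(2g).
h = 14.6²/(2·9.8) = 213/19.60 = 10.9 m.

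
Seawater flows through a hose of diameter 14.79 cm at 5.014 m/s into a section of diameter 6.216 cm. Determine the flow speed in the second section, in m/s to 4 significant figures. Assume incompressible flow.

The volume flow rate is constant, so v₂ = (A₁/A₂)v₁ = (171.8/30.35)·5.014 = 28.39 m/s.

28.39 m/s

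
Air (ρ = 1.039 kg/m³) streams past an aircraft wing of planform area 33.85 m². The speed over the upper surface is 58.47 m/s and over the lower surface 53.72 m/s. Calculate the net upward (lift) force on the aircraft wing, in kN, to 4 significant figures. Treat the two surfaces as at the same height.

The faster flow above has the lower pressure; Bernoulli (same height) gives ΔP = ½ρ(v_up² − v_low²).
ΔP = ½·1.039·(58.47² − 53.72²) = 276.8 Pa.
Lift = ΔP · A = 276.8 × 33.85 = 9371 N.

F ≈ 9.371 kN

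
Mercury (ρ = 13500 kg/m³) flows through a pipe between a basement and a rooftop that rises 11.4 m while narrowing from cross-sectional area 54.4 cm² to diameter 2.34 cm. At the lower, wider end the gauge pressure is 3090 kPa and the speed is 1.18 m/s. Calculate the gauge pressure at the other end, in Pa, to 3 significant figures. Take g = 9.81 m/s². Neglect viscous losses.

The volume flow rate is constant, so v₂ = (A₁/A₂)v₁ = (54.4/4.30)·1.18 = 14.9 m/s.
Applying Bernoulli between the two ends and solving for P₂: P₂ = P₁ + ½ρ(v₁² − v₂²) − ρgΔh.
P₂ = 3090000 + ½·13500·(1.18² − 14.9²) − 13500·9.81·(+11.4) = 3090000 + (-1490000) − (1510000) = 85700 Pa.

P₂ = 85700 Pa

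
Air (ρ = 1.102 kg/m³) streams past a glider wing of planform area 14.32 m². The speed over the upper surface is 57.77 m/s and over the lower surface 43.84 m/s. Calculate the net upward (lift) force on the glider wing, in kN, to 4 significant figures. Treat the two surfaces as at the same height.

11.17 kN

The faster flow above has the lower pressure; Bernoulli (same height) gives ΔP = ½ρ(v_up² − v_low²).
ΔP = ½·1.102·(57.77² − 43.84²) = 779.9 Pa.
Lift = ΔP · A = 779.9 × 14.32 = 11170 N.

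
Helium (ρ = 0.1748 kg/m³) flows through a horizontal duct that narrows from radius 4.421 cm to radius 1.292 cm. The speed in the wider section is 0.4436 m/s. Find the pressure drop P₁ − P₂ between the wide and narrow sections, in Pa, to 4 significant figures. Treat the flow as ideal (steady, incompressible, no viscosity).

The volume flow rate is constant, so v₂ = (A₁/A₂)v₁ = (61.40/5.244)·0.4436 = 5.194 m/s.
Along the horizontal streamline, P + ½ρv² is constant.
P₁ − P₂ = ½·0.1748·(5.194² − 0.4436²) = ½·0.1748·26.78 = 2.341 Pa.

ΔP = 2.341 Pa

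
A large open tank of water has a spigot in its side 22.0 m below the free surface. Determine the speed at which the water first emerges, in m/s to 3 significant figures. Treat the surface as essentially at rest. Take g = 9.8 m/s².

20.8 m/s

With the surface at rest and both surface and jet at atmospheric pressure, Bernoulli gives ρg h = ½ρv², so v = √(2gh) = √(2·9.8·22.0) = 20.8 m/s.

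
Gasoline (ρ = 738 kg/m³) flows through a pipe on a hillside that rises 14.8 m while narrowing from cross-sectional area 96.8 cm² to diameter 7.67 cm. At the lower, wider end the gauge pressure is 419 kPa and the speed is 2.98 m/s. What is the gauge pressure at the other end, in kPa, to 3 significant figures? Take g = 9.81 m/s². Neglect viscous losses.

P₂ = 301 kPa

Mass conservation (A₁v₁ = A₂v₂) gives v₂ = 2.98 × 96.8/46.2 = 6.24 m/s.
Applying Bernoulli between the two ends and solving for P₂: P₂ = P₁ + ½ρ(v₁² − v₂²) − ρgΔh.
P₂ = 419000 + ½·738·(2.98² − 6.24²) − 738·9.81·(+14.8) = 419000 + (-11100) − (107000) = 301000 Pa.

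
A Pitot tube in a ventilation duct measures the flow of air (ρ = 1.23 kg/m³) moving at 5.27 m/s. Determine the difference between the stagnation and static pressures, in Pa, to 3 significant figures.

17.1 Pa

The dynamic pressure equals the rise in static pressure at the stagnation point: ΔP = ½ρv².
ΔP = ½·1.23·5.27² = 17.1 Pa.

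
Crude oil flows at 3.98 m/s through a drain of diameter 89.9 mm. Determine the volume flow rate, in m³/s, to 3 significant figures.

0.0253 m³/s

Q = A·v = 0.00635 m² × 3.98 m/s = 0.0253 m³/s.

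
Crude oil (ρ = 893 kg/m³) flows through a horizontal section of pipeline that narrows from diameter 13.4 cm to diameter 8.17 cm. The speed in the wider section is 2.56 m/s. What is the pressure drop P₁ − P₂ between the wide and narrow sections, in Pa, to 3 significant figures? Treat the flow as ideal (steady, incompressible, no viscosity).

ΔP = 18200 Pa

By continuity, v₂ = v₁·A₁/A₂ = 2.56·(141/52.4) = 6.89 m/s.
Bernoulli (h₁ = h₂): P₁ − P₂ = ½ρ(v₂² − v₁²).
P₁ − P₂ = ½·893·(6.89² − 2.56²) = ½·893·40.9 = 18200 Pa.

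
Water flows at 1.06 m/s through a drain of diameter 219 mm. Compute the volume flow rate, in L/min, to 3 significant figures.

Q ≈ 2400 L/min

Q = A·v = 0.0377 m² × 1.06 m/s = 0.0399 m³/s.
Converting: 0.0399 m³/s × 60000 = 2400 L/min.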